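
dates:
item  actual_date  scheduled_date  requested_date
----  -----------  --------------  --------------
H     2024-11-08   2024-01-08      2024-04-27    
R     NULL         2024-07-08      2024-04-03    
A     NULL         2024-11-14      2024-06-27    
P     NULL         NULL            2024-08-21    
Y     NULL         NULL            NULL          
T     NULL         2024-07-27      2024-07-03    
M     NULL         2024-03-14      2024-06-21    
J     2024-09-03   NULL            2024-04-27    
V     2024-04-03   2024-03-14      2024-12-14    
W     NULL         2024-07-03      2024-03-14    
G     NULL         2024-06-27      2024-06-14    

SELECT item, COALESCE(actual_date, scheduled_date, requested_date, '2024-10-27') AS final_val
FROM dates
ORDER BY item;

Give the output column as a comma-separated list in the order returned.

2024-11-14, 2024-06-27, 2024-11-08, 2024-09-03, 2024-03-14, 2024-08-21, 2024-07-08, 2024-07-27, 2024-04-03, 2024-07-03, 2024-10-27

item=A: actual_date=NULL, scheduled_date=2024-11-14 → 2024-11-14
item=G: actual_date=NULL, scheduled_date=2024-06-27 → 2024-06-27
item=H: actual_date=2024-11-08 → 2024-11-08
item=J: actual_date=2024-09-03 → 2024-09-03
item=M: actual_date=NULL, scheduled_date=2024-03-14 → 2024-03-14
item=P: actual_date=NULL, scheduled_date=NULL, requested_date=2024-08-21 → 2024-08-21
item=R: actual_date=NULL, scheduled_date=2024-07-08 → 2024-07-08
item=T: actual_date=NULL, scheduled_date=2024-07-27 → 2024-07-27
item=V: actual_date=2024-04-03 → 2024-04-03
item=W: actual_date=NULL, scheduled_date=2024-07-03 → 2024-07-03
item=Y: actual_date=NULL, scheduled_date=NULL, requested_date=NULL, → literal 2024-10-27 → 2024-10-27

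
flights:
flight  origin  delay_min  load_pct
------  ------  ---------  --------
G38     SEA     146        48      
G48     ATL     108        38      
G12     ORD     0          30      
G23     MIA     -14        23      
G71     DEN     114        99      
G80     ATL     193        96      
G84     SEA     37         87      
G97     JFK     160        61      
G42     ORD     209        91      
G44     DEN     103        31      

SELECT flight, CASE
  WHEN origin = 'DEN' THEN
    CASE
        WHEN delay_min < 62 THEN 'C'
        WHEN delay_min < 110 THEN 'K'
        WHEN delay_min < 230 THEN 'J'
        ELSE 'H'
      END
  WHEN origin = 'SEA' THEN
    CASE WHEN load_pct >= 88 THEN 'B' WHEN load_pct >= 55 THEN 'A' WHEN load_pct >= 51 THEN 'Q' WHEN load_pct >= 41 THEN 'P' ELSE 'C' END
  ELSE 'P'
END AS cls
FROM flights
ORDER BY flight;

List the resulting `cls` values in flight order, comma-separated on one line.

P, P, P, P, K, P, J, P, A, P

flight=G12: origin='ORD' → outer ELSE → P
flight=G23: origin='MIA' → outer ELSE → P
flight=G38: origin='SEA' → inner[load_pct >= 41] → P
flight=G42: origin='ORD' → outer ELSE → P
flight=G44: origin='DEN' → inner[delay_min < 110] → K
flight=G48: origin='ATL' → outer ELSE → P
flight=G71: origin='DEN' → inner[delay_min < 230] → J
flight=G80: origin='ATL' → outer ELSE → P
flight=G84: origin='SEA' → inner[load_pct >= 55] → A
flight=G97: origin='JFK' → outer ELSE → P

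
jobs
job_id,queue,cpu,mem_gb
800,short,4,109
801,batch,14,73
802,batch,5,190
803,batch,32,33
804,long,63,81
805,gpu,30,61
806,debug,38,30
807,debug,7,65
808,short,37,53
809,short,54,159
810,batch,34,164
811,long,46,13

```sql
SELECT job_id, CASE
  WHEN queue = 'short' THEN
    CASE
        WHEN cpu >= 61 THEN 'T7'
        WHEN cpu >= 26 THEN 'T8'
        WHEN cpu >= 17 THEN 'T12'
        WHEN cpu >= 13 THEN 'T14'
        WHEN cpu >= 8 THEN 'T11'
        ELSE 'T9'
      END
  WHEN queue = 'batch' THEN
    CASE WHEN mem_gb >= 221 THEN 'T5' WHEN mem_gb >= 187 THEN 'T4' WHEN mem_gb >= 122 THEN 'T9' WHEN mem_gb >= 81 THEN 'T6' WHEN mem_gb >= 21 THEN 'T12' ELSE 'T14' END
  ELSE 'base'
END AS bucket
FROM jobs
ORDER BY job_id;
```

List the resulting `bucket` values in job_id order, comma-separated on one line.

T9, T12, T4, T12, base, base, base, base, T8, T8, T9, base

job_id=800: queue='short' → inner[ELSE] → T9
job_id=801: queue='batch' → inner[mem_gb >= 21] → T12
job_id=802: queue='batch' → inner[mem_gb >= 187] → T4
job_id=803: queue='batch' → inner[mem_gb >= 21] → T12
job_id=804: queue='long' → outer ELSE → base
job_id=805: queue='gpu' → outer ELSE → base
job_id=806: queue='debug' → outer ELSE → base
job_id=807: queue='debug' → outer ELSE → base
job_id=808: queue='short' → inner[cpu >= 26] → T8
job_id=809: queue='short' → inner[cpu >= 26] → T8
job_id=810: queue='batch' → inner[mem_gb >= 122] → T9
job_id=811: queue='long' → outer ELSE → base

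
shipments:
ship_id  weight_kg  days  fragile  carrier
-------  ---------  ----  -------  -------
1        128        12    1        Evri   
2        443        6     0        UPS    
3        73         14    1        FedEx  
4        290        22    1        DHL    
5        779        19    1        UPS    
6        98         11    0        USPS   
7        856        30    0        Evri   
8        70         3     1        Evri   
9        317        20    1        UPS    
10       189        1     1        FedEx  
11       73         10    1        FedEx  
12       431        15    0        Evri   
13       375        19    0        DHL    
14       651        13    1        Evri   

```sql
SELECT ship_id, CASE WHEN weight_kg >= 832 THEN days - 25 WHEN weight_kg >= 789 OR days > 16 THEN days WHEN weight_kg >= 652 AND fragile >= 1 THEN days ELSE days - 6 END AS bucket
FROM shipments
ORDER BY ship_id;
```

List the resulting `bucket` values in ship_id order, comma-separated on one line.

6, 0, 8, 22, 19, 5, 5, -3, 20, -5, 4, 9, 19, 7

ship_id=1: ELSE → 6
ship_id=2: ELSE → 0
ship_id=3: ELSE → 8
ship_id=4: weight_kg >= 789 OR days > 16 → 22
ship_id=5: weight_kg >= 789 OR days > 16 → 19
ship_id=6: ELSE → 5
ship_id=7: weight_kg >= 832 → 5
ship_id=8: ELSE → -3
ship_id=9: weight_kg >= 789 OR days > 16 → 20
ship_id=10: ELSE → -5
ship_id=11: ELSE → 4
ship_id=12: ELSE → 9
ship_id=13: weight_kg >= 789 OR days > 16 → 19
ship_id=14: ELSE → 7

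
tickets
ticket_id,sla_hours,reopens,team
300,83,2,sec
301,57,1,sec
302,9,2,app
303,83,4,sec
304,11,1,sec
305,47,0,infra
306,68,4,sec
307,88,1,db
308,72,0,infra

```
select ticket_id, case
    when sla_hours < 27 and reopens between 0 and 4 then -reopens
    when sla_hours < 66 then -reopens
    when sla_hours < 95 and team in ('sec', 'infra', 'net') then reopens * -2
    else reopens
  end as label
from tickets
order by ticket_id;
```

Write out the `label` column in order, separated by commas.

-4, -1, -2, -8, -1, 0, -8, 1, 0

ticket_id=300: sla_hours < 95 and team in ('sec', 'infra', 'net') → -4
ticket_id=301: sla_hours < 66 → -1
ticket_id=302: sla_hours < 27 and reopens between 0 and 4 → -2
ticket_id=303: sla_hours < 95 and team in ('sec', 'infra', 'net') → -8
ticket_id=304: sla_hours < 27 and reopens between 0 and 4 → -1
ticket_id=305: sla_hours < 66 → 0
ticket_id=306: sla_hours < 95 and team in ('sec', 'infra', 'net') → -8
ticket_id=307: ELSE → 1
ticket_id=308: sla_hours < 95 and team in ('sec', 'infra', 'net') → 0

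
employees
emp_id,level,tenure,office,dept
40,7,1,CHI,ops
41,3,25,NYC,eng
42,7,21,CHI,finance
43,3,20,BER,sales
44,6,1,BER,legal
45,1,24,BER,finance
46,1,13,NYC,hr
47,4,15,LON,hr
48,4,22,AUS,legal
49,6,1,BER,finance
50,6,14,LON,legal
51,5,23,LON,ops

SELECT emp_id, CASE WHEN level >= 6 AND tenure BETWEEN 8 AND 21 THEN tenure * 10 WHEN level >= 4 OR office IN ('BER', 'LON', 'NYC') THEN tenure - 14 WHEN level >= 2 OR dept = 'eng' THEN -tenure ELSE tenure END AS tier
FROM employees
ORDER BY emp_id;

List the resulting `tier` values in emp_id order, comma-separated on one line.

emp_id=40: level >= 4 OR office IN ('BER', 'LON', 'NYC') → -13
emp_id=41: level >= 4 OR office IN ('BER', 'LON', 'NYC') → 11
emp_id=42: level >= 6 AND tenure BETWEEN 8 AND 21 → 210
emp_id=43: level >= 4 OR office IN ('BER', 'LON', 'NYC') → 6
emp_id=44: level >= 4 OR office IN ('BER', 'LON', 'NYC') → -13
emp_id=45: level >= 4 OR office IN ('BER', 'LON', 'NYC') → 10
emp_id=46: level >= 4 OR office IN ('BER', 'LON', 'NYC') → -1
emp_id=47: level >= 4 OR office IN ('BER', 'LON', 'NYC') → 1
emp_id=48: level >= 4 OR office IN ('BER', 'LON', 'NYC') → 8
emp_id=49: level >= 4 OR office IN ('BER', 'LON', 'NYC') → -13
emp_id=50: level >= 6 AND tenure BETWEEN 8 AND 21 → 140
emp_id=51: level >= 4 OR office IN ('BER', 'LON', 'NYC') → 9

-13, 11, 210, 6, -13, 10, -1, 1, 8, -13, 140, 9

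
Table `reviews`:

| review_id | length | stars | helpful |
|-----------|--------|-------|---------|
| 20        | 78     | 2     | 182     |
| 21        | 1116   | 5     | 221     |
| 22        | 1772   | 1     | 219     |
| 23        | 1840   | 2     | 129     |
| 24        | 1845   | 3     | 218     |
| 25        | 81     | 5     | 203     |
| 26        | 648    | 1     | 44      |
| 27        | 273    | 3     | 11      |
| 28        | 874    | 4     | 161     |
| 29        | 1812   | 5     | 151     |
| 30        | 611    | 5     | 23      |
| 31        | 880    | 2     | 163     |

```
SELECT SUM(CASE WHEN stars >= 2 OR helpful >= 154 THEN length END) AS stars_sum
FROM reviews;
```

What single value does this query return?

11182

review_id=20: ✓ → 78
review_id=21: ✓ → 1116
review_id=22: ✓ → 1772
review_id=23: ✓ → 1840
review_id=24: ✓ → 1845
review_id=25: ✓ → 81
review_id=26: ✗
review_id=27: ✓ → 273
review_id=28: ✓ → 874
review_id=29: ✓ → 1812
review_id=30: ✓ → 611
review_id=31: ✓ → 880
stars_sum = 78 + 1116 + 1772 + 1840 + 1845 + 81 + 273 + 874 + 1812 + 611 + 880 = 11182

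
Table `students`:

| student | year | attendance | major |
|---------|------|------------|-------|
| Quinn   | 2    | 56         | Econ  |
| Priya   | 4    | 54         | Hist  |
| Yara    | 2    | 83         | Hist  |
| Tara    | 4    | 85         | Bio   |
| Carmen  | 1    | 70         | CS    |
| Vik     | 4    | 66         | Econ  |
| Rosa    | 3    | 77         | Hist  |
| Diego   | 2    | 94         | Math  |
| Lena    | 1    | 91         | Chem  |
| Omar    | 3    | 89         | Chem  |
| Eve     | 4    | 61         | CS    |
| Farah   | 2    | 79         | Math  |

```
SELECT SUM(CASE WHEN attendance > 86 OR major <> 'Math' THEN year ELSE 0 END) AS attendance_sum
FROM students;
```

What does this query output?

student=Quinn: ✓ → 2
student=Priya: ✓ → 4
student=Yara: ✓ → 2
student=Tara: ✓ → 4
student=Carmen: ✓ → 1
student=Vik: ✓ → 4
student=Rosa: ✓ → 3
student=Diego: ✓ → 2
student=Lena: ✓ → 1
student=Omar: ✓ → 3
student=Eve: ✓ → 4
student=Farah: ✗
attendance_sum = 2 + 4 + 2 + 4 + 1 + 4 + 3 + 2 + 1 + 3 + 4 = 30

30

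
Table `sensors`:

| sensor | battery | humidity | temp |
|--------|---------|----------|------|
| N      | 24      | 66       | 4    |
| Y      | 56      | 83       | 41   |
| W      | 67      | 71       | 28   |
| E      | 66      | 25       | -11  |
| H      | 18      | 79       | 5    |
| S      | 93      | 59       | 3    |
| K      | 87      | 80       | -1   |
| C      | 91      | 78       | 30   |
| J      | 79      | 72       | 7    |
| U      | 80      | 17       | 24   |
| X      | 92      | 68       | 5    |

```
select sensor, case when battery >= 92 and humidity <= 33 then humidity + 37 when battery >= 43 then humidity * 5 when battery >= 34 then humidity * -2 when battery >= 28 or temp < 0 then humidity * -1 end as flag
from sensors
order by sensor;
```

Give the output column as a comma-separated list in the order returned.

390, 125, NULL, 360, 400, NULL, 295, 85, 355, 340, 415

sensor=C: battery >= 43 → 390
sensor=E: battery >= 43 → 125
sensor=H: (no match → NULL) → NULL
sensor=J: battery >= 43 → 360
sensor=K: battery >= 43 → 400
sensor=N: (no match → NULL) → NULL
sensor=S: battery >= 43 → 295
sensor=U: battery >= 43 → 85
sensor=W: battery >= 43 → 355
sensor=X: battery >= 43 → 340
sensor=Y: battery >= 43 → 415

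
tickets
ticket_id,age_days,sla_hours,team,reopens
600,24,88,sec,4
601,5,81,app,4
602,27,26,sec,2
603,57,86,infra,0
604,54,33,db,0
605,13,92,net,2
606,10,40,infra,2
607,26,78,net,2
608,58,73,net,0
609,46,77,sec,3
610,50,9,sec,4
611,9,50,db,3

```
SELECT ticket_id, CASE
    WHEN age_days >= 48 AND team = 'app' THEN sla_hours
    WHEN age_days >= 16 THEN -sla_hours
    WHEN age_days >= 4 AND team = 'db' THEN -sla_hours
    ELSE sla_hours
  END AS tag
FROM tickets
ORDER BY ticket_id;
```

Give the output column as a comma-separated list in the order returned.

-88, 81, -26, -86, -33, 92, 40, -78, -73, -77, -9, -50

ticket_id=600: age_days >= 16 → -88
ticket_id=601: ELSE → 81
ticket_id=602: age_days >= 16 → -26
ticket_id=603: age_days >= 16 → -86
ticket_id=604: age_days >= 16 → -33
ticket_id=605: ELSE → 92
ticket_id=606: ELSE → 40
ticket_id=607: age_days >= 16 → -78
ticket_id=608: age_days >= 16 → -73
ticket_id=609: age_days >= 16 → -77
ticket_id=610: age_days >= 16 → -9
ticket_id=611: age_days >= 4 AND team = 'db' → -50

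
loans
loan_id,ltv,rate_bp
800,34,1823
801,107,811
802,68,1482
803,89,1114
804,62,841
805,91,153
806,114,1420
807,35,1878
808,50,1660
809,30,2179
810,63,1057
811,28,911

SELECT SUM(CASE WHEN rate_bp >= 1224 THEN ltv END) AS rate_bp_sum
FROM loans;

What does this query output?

331

loan_id=800: ✓ → 34
loan_id=801: ✗
loan_id=802: ✓ → 68
loan_id=803: ✗
loan_id=804: ✗
loan_id=805: ✗
loan_id=806: ✓ → 114
loan_id=807: ✓ → 35
loan_id=808: ✓ → 50
loan_id=809: ✓ → 30
loan_id=810: ✗
loan_id=811: ✗
rate_bp_sum = 34 + 68 + 114 + 35 + 50 + 30 = 331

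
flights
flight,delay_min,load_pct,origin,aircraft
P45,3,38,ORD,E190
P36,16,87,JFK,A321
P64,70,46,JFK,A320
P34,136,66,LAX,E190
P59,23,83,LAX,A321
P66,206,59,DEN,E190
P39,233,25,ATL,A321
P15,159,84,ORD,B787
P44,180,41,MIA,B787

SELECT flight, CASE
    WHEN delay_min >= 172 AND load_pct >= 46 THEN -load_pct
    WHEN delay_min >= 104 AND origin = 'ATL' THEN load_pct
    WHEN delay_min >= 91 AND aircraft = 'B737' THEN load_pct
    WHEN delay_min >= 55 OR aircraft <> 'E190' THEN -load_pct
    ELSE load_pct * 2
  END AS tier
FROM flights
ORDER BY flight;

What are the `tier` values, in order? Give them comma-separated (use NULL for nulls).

flight=P15: delay_min >= 55 OR aircraft <> 'E190' → -84
flight=P34: delay_min >= 55 OR aircraft <> 'E190' → -66
flight=P36: delay_min >= 55 OR aircraft <> 'E190' → -87
flight=P39: delay_min >= 104 AND origin = 'ATL' → 25
flight=P44: delay_min >= 55 OR aircraft <> 'E190' → -41
flight=P45: ELSE → 76
flight=P59: delay_min >= 55 OR aircraft <> 'E190' → -83
flight=P64: delay_min >= 55 OR aircraft <> 'E190' → -46
flight=P66: delay_min >= 172 AND load_pct >= 46 → -59

-84, -66, -87, 25, -41, 76, -83, -46, -59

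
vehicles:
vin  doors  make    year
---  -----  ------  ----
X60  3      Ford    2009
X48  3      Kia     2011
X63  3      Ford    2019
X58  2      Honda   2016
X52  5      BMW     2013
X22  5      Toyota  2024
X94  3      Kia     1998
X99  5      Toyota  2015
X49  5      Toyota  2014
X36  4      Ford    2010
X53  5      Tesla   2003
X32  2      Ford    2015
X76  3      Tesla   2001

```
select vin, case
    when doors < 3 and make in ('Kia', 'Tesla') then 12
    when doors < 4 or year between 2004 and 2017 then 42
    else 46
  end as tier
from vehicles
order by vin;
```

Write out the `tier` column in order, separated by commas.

46, 42, 42, 42, 42, 42, 46, 42, 42, 42, 42, 42, 42

vin=X22: ELSE → 46
vin=X32: doors < 4 or year between 2004 and 2017 → 42
vin=X36: doors < 4 or year between 2004 and 2017 → 42
vin=X48: doors < 4 or year between 2004 and 2017 → 42
vin=X49: doors < 4 or year between 2004 and 2017 → 42
vin=X52: doors < 4 or year between 2004 and 2017 → 42
vin=X53: ELSE → 46
vin=X58: doors < 4 or year between 2004 and 2017 → 42
vin=X60: doors < 4 or year between 2004 and 2017 → 42
vin=X63: doors < 4 or year between 2004 and 2017 → 42
vin=X76: doors < 4 or year between 2004 and 2017 → 42
vin=X94: doors < 4 or year between 2004 and 2017 → 42
vin=X99: doors < 4 or year between 2004 and 2017 → 42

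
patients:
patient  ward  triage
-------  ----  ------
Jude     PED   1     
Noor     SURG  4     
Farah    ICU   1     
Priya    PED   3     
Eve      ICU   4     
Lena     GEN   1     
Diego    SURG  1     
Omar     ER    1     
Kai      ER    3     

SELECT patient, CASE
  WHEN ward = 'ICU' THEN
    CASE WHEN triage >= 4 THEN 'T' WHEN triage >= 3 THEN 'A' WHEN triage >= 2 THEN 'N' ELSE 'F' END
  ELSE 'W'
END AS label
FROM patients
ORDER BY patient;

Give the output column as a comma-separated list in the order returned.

W, T, F, W, W, W, W, W, W

patient=Diego: ward='SURG' → outer ELSE → W
patient=Eve: ward='ICU' → inner[triage >= 4] → T
patient=Farah: ward='ICU' → inner[ELSE] → F
patient=Jude: ward='PED' → outer ELSE → W
patient=Kai: ward='ER' → outer ELSE → W
patient=Lena: ward='GEN' → outer ELSE → W
patient=Noor: ward='SURG' → outer ELSE → W
patient=Omar: ward='ER' → outer ELSE → W
patient=Priya: ward='PED' → outer ELSE → W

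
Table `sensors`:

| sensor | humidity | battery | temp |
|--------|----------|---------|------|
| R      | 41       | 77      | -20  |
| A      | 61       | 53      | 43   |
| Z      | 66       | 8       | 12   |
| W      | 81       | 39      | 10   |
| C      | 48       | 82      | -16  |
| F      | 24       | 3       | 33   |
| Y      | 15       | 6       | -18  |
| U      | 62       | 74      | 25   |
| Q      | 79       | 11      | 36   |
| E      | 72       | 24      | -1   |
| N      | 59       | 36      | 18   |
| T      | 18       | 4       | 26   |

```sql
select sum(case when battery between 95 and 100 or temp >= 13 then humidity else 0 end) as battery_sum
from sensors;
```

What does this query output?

303

sensor=R: ✗
sensor=A: ✓ → 61
sensor=Z: ✗
sensor=W: ✗
sensor=C: ✗
sensor=F: ✓ → 24
sensor=Y: ✗
sensor=U: ✓ → 62
sensor=Q: ✓ → 79
sensor=E: ✗
sensor=N: ✓ → 59
sensor=T: ✓ → 18
battery_sum = 61 + 24 + 62 + 79 + 59 + 18 = 303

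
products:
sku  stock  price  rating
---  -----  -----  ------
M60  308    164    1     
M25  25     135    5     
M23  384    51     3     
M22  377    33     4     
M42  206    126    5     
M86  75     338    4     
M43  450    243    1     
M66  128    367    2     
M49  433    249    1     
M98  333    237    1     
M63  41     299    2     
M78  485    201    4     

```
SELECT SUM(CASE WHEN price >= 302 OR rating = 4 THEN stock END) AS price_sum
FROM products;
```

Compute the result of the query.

1065

sku=M60: ✗
sku=M25: ✗
sku=M23: ✗
sku=M22: ✓ → 377
sku=M42: ✗
sku=M86: ✓ → 75
sku=M43: ✗
sku=M66: ✓ → 128
sku=M49: ✗
sku=M98: ✗
sku=M63: ✗
sku=M78: ✓ → 485
price_sum = 377 + 75 + 128 + 485 = 1065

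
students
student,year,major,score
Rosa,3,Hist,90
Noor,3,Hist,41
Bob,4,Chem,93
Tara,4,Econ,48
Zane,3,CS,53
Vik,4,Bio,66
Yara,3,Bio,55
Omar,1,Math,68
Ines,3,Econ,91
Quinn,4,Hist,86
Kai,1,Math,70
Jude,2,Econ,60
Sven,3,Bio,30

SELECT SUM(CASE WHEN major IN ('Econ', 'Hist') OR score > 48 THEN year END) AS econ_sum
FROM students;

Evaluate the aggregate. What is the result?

35

student=Rosa: ✓ → 3
student=Noor: ✓ → 3
student=Bob: ✓ → 4
student=Tara: ✓ → 4
student=Zane: ✓ → 3
student=Vik: ✓ → 4
student=Yara: ✓ → 3
student=Omar: ✓ → 1
student=Ines: ✓ → 3
student=Quinn: ✓ → 4
student=Kai: ✓ → 1
student=Jude: ✓ → 2
student=Sven: ✗
econ_sum = 3 + 3 + 4 + 4 + 3 + 4 + 3 + 1 + 3 + 4 + 1 + 2 = 35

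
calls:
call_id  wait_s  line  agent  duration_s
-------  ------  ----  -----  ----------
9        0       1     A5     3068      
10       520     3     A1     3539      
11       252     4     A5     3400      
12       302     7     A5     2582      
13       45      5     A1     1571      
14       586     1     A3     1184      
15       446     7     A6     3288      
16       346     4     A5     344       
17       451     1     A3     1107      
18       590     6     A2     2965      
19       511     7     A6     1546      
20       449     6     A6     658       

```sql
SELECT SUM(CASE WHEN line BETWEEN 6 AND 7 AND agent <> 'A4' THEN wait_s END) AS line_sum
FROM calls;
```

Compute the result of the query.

2298

call_id=9: ✗
call_id=10: ✗
call_id=11: ✗
call_id=12: ✓ → 302
call_id=13: ✗
call_id=14: ✗
call_id=15: ✓ → 446
call_id=16: ✗
call_id=17: ✗
call_id=18: ✓ → 590
call_id=19: ✓ → 511
call_id=20: ✓ → 449
line_sum = 302 + 446 + 590 + 511 + 449 = 2298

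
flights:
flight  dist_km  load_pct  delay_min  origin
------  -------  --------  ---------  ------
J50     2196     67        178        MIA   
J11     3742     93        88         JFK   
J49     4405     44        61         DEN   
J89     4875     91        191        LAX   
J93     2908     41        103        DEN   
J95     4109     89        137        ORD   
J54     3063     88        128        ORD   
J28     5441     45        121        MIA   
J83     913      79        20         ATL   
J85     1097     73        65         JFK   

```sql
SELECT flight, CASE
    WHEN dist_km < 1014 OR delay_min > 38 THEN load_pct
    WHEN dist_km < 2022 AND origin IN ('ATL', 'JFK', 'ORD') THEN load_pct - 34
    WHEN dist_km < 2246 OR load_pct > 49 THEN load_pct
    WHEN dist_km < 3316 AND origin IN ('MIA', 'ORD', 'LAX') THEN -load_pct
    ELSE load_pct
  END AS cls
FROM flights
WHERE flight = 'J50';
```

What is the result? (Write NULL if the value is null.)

flight = J50: dist_km=2196, load_pct=67, delay_min=178, origin=MIA.
dist_km < 1014 OR delay_min > 38 → true → 67

67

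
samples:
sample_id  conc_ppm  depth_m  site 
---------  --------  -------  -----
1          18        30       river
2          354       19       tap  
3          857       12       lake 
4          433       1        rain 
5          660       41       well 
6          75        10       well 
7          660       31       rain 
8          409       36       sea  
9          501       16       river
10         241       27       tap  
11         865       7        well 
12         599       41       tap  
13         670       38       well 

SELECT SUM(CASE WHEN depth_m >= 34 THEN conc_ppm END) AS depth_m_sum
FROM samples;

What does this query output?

2338

sample_id=1: ✗
sample_id=2: ✗
sample_id=3: ✗
sample_id=4: ✗
sample_id=5: ✓ → 660
sample_id=6: ✗
sample_id=7: ✗
sample_id=8: ✓ → 409
sample_id=9: ✗
sample_id=10: ✗
sample_id=11: ✗
sample_id=12: ✓ → 599
sample_id=13: ✓ → 670
depth_m_sum = 660 + 409 + 599 + 670 = 2338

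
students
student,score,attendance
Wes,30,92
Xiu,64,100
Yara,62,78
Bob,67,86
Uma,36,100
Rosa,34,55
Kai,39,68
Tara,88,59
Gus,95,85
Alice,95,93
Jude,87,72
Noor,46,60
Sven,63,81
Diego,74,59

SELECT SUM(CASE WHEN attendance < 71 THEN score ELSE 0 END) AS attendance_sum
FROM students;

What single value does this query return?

281

student=Wes: ✗
student=Xiu: ✗
student=Yara: ✗
student=Bob: ✗
student=Uma: ✗
student=Rosa: ✓ → 34
student=Kai: ✓ → 39
student=Tara: ✓ → 88
student=Gus: ✗
student=Alice: ✗
student=Jude: ✗
student=Noor: ✓ → 46
student=Sven: ✗
student=Diego: ✓ → 74
attendance_sum = 34 + 39 + 88 + 46 + 74 = 281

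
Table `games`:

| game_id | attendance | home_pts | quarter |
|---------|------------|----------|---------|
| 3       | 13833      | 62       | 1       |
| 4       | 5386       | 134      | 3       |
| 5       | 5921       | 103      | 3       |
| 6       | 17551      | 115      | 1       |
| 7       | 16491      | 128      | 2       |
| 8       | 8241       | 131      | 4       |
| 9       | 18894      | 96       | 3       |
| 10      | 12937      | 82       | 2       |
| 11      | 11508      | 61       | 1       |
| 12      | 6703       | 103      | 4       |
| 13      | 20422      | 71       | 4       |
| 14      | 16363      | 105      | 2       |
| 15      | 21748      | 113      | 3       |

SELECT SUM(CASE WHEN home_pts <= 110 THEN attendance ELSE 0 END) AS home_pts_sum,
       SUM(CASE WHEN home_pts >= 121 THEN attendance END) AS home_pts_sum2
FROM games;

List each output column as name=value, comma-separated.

home_pts_sum=106581, home_pts_sum2=30118

[home_pts_sum: home_pts <= 110]
game_id=3: ✓ → 13833
game_id=4: ✗
game_id=5: ✓ → 5921
game_id=6: ✗
game_id=7: ✗
game_id=8: ✗
game_id=9: ✓ → 18894
game_id=10: ✓ → 12937
game_id=11: ✓ → 11508
game_id=12: ✓ → 6703
game_id=13: ✓ → 20422
game_id=14: ✓ → 16363
game_id=15: ✗
home_pts_sum = 13833 + 5921 + 18894 + 12937 + 11508 + 6703 + 20422 + 16363 = 106581
—
[home_pts_sum2: home_pts >= 121]
game_id=3: ✗
game_id=4: ✓ → 5386
game_id=5: ✗
game_id=6: ✗
game_id=7: ✓ → 16491
game_id=8: ✓ → 8241
game_id=9: ✗
game_id=10: ✗
game_id=11: ✗
game_id=12: ✗
game_id=13: ✗
game_id=14: ✗
game_id=15: ✗
home_pts_sum2 = 5386 + 16491 + 8241 = 30118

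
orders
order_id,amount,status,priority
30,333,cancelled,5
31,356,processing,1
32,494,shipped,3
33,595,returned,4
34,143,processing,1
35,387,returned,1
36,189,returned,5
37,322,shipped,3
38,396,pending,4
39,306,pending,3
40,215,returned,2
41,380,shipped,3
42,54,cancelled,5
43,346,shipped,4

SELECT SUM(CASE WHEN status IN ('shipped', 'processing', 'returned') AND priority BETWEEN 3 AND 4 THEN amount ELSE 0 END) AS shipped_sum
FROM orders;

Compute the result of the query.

order_id=30: ✗
order_id=31: ✗
order_id=32: ✓ → 494
order_id=33: ✓ → 595
order_id=34: ✗
order_id=35: ✗
order_id=36: ✗
order_id=37: ✓ → 322
order_id=38: ✗
order_id=39: ✗
order_id=40: ✗
order_id=41: ✓ → 380
order_id=42: ✗
order_id=43: ✓ → 346
shipped_sum = 494 + 595 + 322 + 380 + 346 = 2137

2137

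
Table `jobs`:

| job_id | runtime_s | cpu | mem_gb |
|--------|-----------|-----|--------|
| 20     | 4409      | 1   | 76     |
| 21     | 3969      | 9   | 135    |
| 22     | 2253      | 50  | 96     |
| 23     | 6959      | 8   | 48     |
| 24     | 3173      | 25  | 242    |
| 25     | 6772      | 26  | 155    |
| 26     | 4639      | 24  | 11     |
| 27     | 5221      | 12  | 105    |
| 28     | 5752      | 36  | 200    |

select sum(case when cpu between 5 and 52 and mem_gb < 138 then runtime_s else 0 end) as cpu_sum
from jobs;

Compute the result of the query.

job_id=20: ✗
job_id=21: ✓ → 3969
job_id=22: ✓ → 2253
job_id=23: ✓ → 6959
job_id=24: ✗
job_id=25: ✗
job_id=26: ✓ → 4639
job_id=27: ✓ → 5221
job_id=28: ✗
cpu_sum = 3969 + 2253 + 6959 + 4639 + 5221 = 23041

23041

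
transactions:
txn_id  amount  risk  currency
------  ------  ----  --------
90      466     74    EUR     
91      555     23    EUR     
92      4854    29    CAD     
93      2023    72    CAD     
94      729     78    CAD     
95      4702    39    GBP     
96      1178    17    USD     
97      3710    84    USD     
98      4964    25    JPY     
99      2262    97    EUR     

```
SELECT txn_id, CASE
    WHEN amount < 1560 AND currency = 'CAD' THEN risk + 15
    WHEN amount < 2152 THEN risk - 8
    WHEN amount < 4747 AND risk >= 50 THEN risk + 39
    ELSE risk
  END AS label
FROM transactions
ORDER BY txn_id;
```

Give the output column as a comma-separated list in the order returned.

txn_id=90: amount < 2152 → 66
txn_id=91: amount < 2152 → 15
txn_id=92: ELSE → 29
txn_id=93: amount < 2152 → 64
txn_id=94: amount < 1560 AND currency = 'CAD' → 93
txn_id=95: ELSE → 39
txn_id=96: amount < 2152 → 9
txn_id=97: amount < 4747 AND risk >= 50 → 123
txn_id=98: ELSE → 25
txn_id=99: amount < 4747 AND risk >= 50 → 136

66, 15, 29, 64, 93, 39, 9, 123, 25, 136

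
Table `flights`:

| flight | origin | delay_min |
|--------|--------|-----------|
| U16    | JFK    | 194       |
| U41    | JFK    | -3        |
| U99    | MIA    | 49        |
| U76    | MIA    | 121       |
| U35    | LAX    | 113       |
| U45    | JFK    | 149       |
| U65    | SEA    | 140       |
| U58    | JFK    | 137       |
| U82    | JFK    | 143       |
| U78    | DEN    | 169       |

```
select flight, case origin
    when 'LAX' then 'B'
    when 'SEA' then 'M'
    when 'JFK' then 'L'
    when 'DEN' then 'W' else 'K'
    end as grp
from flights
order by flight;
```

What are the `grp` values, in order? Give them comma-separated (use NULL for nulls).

flight=U16: origin='JFK' → L
flight=U35: origin='LAX' → B
flight=U41: origin='JFK' → L
flight=U45: origin='JFK' → L
flight=U58: origin='JFK' → L
flight=U65: origin='SEA' → M
flight=U76: ELSE → K
flight=U78: origin='DEN' → W
flight=U82: origin='JFK' → L
flight=U99: ELSE → K

L, B, L, L, L, M, K, W, L, K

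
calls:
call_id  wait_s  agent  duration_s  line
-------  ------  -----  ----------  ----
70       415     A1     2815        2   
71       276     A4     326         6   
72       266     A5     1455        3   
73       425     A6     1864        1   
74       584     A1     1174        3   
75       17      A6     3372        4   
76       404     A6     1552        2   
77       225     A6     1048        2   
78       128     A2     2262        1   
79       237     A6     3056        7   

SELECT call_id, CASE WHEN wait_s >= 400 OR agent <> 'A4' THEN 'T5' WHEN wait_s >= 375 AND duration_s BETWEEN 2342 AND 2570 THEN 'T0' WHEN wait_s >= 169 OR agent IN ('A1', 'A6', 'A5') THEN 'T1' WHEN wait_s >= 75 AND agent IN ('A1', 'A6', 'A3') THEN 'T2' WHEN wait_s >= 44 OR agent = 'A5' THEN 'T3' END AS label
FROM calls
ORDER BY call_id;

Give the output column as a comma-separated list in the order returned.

T5, T1, T5, T5, T5, T5, T5, T5, T5, T5

call_id=70: wait_s >= 400 OR agent <> 'A4' → T5
call_id=71: wait_s >= 169 OR agent IN ('A1', 'A6', 'A5') → T1
call_id=72: wait_s >= 400 OR agent <> 'A4' → T5
call_id=73: wait_s >= 400 OR agent <> 'A4' → T5
call_id=74: wait_s >= 400 OR agent <> 'A4' → T5
call_id=75: wait_s >= 400 OR agent <> 'A4' → T5
call_id=76: wait_s >= 400 OR agent <> 'A4' → T5
call_id=77: wait_s >= 400 OR agent <> 'A4' → T5
call_id=78: wait_s >= 400 OR agent <> 'A4' → T5
call_id=79: wait_s >= 400 OR agent <> 'A4' → T5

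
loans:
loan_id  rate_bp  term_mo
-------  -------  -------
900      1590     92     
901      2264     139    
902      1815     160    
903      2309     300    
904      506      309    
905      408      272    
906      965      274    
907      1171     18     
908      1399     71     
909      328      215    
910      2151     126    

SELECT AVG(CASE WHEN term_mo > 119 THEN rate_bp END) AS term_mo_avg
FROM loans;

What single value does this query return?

loan_id=900: ✗
loan_id=901: ✓ → 2264
loan_id=902: ✓ → 1815
loan_id=903: ✓ → 2309
loan_id=904: ✓ → 506
loan_id=905: ✓ → 408
loan_id=906: ✓ → 965
loan_id=907: ✗
loan_id=908: ✗
loan_id=909: ✓ → 328
loan_id=910: ✓ → 2151
term_mo_avg = (2264 + 1815 + 2309 + 506 + 408 + 965 + 328 + 2151) / 8 = 1343.25

1343.25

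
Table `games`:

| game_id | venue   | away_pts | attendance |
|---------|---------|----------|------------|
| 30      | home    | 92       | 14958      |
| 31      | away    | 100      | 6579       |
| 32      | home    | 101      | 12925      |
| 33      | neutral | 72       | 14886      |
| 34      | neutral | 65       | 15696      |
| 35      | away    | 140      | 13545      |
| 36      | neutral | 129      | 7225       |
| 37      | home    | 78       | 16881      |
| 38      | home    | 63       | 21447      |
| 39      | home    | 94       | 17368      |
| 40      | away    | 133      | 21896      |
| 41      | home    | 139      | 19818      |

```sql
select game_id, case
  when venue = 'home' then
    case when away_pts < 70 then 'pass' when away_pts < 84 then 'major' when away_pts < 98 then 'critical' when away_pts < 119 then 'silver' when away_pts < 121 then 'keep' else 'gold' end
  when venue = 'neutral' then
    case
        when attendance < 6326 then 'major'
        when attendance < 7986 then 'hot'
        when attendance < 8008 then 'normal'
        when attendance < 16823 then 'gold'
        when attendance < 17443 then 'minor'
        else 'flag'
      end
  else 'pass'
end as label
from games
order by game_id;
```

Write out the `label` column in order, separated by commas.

game_id=30: venue='home' → inner[away_pts < 98] → critical
game_id=31: venue='away' → outer ELSE → pass
game_id=32: venue='home' → inner[away_pts < 119] → silver
game_id=33: venue='neutral' → inner[attendance < 16823] → gold
game_id=34: venue='neutral' → inner[attendance < 16823] → gold
game_id=35: venue='away' → outer ELSE → pass
game_id=36: venue='neutral' → inner[attendance < 7986] → hot
game_id=37: venue='home' → inner[away_pts < 84] → major
game_id=38: venue='home' → inner[away_pts < 70] → pass
game_id=39: venue='home' → inner[away_pts < 98] → critical
game_id=40: venue='away' → outer ELSE → pass
game_id=41: venue='home' → inner[ELSE] → gold

critical, pass, silver, gold, gold, pass, hot, major, pass, critical, pass, gold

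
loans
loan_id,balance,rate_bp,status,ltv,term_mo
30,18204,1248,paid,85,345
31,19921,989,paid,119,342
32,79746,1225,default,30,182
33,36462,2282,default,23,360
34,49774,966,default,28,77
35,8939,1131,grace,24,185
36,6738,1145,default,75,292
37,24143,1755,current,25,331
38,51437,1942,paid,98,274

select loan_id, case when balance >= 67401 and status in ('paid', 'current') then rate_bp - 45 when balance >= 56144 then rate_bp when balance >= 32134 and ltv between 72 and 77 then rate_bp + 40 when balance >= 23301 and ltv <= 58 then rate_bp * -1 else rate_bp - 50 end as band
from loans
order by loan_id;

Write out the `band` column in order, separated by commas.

1198, 939, 1225, -2282, -966, 1081, 1095, -1755, 1892

loan_id=30: ELSE → 1198
loan_id=31: ELSE → 939
loan_id=32: balance >= 56144 → 1225
loan_id=33: balance >= 23301 and ltv <= 58 → -2282
loan_id=34: balance >= 23301 and ltv <= 58 → -966
loan_id=35: ELSE → 1081
loan_id=36: ELSE → 1095
loan_id=37: balance >= 23301 and ltv <= 58 → -1755
loan_id=38: ELSE → 1892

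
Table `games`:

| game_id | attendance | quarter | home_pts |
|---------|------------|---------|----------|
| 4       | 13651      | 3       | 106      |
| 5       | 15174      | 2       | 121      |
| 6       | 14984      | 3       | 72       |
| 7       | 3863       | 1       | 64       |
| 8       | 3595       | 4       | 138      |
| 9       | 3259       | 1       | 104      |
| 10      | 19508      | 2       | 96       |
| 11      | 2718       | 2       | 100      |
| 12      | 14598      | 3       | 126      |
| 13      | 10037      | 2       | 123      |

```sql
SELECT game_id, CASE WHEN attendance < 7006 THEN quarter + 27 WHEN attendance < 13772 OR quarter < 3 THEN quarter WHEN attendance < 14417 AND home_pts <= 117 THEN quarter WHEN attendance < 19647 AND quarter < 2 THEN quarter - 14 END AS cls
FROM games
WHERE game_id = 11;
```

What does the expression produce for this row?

game_id = 11: attendance=2718, quarter=2, home_pts=100.
attendance < 7006 → true → 29

29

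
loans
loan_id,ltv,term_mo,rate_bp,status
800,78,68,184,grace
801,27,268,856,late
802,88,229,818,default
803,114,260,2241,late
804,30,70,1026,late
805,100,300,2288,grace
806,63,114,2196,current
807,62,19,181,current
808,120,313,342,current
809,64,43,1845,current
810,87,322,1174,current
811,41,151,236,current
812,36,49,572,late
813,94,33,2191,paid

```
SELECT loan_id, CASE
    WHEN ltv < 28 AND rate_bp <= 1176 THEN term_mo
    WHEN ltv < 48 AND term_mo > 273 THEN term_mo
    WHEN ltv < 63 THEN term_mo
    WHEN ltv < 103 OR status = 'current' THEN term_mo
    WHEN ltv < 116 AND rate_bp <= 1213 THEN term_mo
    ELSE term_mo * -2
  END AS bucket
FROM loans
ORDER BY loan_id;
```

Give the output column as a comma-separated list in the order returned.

loan_id=800: ltv < 103 OR status = 'current' → 68
loan_id=801: ltv < 28 AND rate_bp <= 1176 → 268
loan_id=802: ltv < 103 OR status = 'current' → 229
loan_id=803: ELSE → -520
loan_id=804: ltv < 63 → 70
loan_id=805: ltv < 103 OR status = 'current' → 300
loan_id=806: ltv < 103 OR status = 'current' → 114
loan_id=807: ltv < 63 → 19
loan_id=808: ltv < 103 OR status = 'current' → 313
loan_id=809: ltv < 103 OR status = 'current' → 43
loan_id=810: ltv < 103 OR status = 'current' → 322
loan_id=811: ltv < 63 → 151
loan_id=812: ltv < 63 → 49
loan_id=813: ltv < 103 OR status = 'current' → 33

68, 268, 229, -520, 70, 300, 114, 19, 313, 43, 322, 151, 49, 33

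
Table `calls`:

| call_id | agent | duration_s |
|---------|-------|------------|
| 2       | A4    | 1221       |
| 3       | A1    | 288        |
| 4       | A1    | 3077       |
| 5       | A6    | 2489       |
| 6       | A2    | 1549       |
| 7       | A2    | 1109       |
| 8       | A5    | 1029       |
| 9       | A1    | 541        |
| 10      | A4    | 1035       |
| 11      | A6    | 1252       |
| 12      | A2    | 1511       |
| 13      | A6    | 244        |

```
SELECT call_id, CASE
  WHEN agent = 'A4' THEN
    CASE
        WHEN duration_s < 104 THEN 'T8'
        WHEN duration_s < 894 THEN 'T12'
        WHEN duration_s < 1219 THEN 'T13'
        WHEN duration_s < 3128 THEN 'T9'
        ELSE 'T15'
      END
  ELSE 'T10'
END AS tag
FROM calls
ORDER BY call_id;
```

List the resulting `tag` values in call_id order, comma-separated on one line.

call_id=2: agent='A4' → inner[duration_s < 3128] → T9
call_id=3: agent='A1' → outer ELSE → T10
call_id=4: agent='A1' → outer ELSE → T10
call_id=5: agent='A6' → outer ELSE → T10
call_id=6: agent='A2' → outer ELSE → T10
call_id=7: agent='A2' → outer ELSE → T10
call_id=8: agent='A5' → outer ELSE → T10
call_id=9: agent='A1' → outer ELSE → T10
call_id=10: agent='A4' → inner[duration_s < 1219] → T13
call_id=11: agent='A6' → outer ELSE → T10
call_id=12: agent='A2' → outer ELSE → T10
call_id=13: agent='A6' → outer ELSE → T10

T9, T10, T10, T10, T10, T10, T10, T10, T13, T10, T10, T10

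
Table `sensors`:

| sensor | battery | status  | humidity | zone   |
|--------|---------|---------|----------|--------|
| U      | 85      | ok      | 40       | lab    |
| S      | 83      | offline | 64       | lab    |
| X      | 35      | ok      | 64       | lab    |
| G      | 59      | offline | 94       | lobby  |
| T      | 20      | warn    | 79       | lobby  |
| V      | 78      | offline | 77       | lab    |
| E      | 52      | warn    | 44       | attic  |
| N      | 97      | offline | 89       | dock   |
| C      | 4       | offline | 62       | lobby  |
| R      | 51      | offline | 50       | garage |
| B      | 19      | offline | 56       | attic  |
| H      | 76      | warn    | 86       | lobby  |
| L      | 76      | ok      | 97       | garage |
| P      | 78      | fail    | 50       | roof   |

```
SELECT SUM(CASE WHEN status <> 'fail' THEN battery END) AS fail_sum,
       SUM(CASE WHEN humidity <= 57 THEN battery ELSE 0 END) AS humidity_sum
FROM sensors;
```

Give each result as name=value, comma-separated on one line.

fail_sum=735, humidity_sum=285

[fail_sum: status <> 'fail']
sensor=U: ✓ → 85
sensor=S: ✓ → 83
sensor=X: ✓ → 35
sensor=G: ✓ → 59
sensor=T: ✓ → 20
sensor=V: ✓ → 78
sensor=E: ✓ → 52
sensor=N: ✓ → 97
sensor=C: ✓ → 4
sensor=R: ✓ → 51
sensor=B: ✓ → 19
sensor=H: ✓ → 76
sensor=L: ✓ → 76
sensor=P: ✗
fail_sum = 85 + 83 + 35 + 59 + 20 + 78 + 52 + 97 + 4 + 51 + 19 + 76 + 76 = 735
—
[humidity_sum: humidity <= 57]
sensor=U: ✓ → 85
sensor=S: ✗
sensor=X: ✗
sensor=G: ✗
sensor=T: ✗
sensor=V: ✗
sensor=E: ✓ → 52
sensor=N: ✗
sensor=C: ✗
sensor=R: ✓ → 51
sensor=B: ✓ → 19
sensor=H: ✗
sensor=L: ✗
sensor=P: ✓ → 78
humidity_sum = 85 + 52 + 51 + 19 + 78 = 285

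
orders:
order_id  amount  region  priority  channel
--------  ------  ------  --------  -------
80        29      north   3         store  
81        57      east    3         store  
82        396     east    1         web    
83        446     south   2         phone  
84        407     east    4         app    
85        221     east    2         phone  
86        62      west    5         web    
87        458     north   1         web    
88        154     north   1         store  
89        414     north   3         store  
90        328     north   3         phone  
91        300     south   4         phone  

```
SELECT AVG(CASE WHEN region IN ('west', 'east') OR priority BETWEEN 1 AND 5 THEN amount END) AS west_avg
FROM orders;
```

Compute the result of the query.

order_id=80: ✓ → 29
order_id=81: ✓ → 57
order_id=82: ✓ → 396
order_id=83: ✓ → 446
order_id=84: ✓ → 407
order_id=85: ✓ → 221
order_id=86: ✓ → 62
order_id=87: ✓ → 458
order_id=88: ✓ → 154
order_id=89: ✓ → 414
order_id=90: ✓ → 328
order_id=91: ✓ → 300
west_avg = (29 + 57 + 396 + 446 + 407 + 221 + 62 + 458 + 154 + 414 + 328 + 300) / 12 = 272.6666666667

272.6666666667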